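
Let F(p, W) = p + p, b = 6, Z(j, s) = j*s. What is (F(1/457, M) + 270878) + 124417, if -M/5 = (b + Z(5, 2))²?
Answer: 180649817/457 ≈ 3.9530e+5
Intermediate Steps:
M = -1280 (M = -5*(6 + 5*2)² = -5*(6 + 10)² = -5*16² = -5*256 = -1280)
F(p, W) = 2*p
(F(1/457, M) + 270878) + 124417 = (2/457 + 270878) + 124417 = 123791248/457 + 124417 = 180649817/457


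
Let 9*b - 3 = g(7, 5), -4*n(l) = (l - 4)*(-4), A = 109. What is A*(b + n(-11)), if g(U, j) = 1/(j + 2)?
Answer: -100607/63 ≈ -1596.9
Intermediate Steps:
g(U, j) = 1/(2 + j)
n(l) = -4 + l (n(l) = -(l - 4)*(-4)/4 = -(-4 + l)*(-4)/4 = -(16 - 4*l)/4 = -4 + l)
b = 22/63 (b = ⅓ + 1/(9*(2 + 5)) = ⅓ + (⅑)/7 = ⅓ + (⅑)*(⅐) = ⅓ + 1/63 = 22/63 ≈ 0.34921)
A*(b + n(-11)) = 109*(22/63 + (-4 - 11)) = 109*(22/63 - 15) = 109*(-923/63) = -100607/63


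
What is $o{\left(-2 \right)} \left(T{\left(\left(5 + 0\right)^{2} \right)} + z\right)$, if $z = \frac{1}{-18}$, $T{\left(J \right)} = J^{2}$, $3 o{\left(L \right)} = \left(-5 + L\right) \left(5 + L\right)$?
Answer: $- \frac{78743}{18} \approx -4374.6$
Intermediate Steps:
$o{\left(L \right)} = \frac{\left(-5 + L\right) \left(5 + L\right)}{3}$
$z = - \frac{1}{18} \approx -0.055556$
$o{\left(-2 \right)} \left(T{\left(\left(5 + 0\right)^{2} \right)} + z\right) = \left(- \frac{25}{3} + \frac{\left(-2\right)^{2}}{3}\right) \left(\left(\left(5 + 0\right)^{2}\right)^{2} - \frac{1}{18}\right) = \left(- \frac{25}{3} + \frac{1}{3} \cdot 4\right) \left(\left(5^{2}\right)^{2} - \frac{1}{18}\right) = \left(- \frac{25}{3} + \frac{4}{3}\right) \left(25^{2} - \frac{1}{18}\right) = - 7 \left(625 - \frac{1}{18}\right) = \left(-7\right) \frac{11249}{18} = - \frac{78743}{18}$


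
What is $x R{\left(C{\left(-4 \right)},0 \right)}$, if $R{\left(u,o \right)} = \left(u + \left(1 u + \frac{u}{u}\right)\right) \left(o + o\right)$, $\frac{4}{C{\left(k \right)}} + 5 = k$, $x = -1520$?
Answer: $0$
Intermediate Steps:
$C{\left(k \right)} = \frac{4}{-5 + k}$
$R{\left(u,o \right)} = 2 o \left(1 + 2 u\right)$ ($R{\left(u,o \right)} = \left(u + \left(u + 1\right)\right) 2 o = \left(u + \left(1 + u\right)\right) 2 o = \left(1 + 2 u\right) 2 o = 2 o \left(1 + 2 u\right)$)
$x R{\left(C{\left(-4 \right)},0 \right)} = - 1520 \cdot 2 \cdot 0 \left(1 + 2 \frac{4}{-5 - 4}\right) = - 1520 \cdot 2 \cdot 0 \left(1 + 2 \frac{4}{-9}\right) = - 1520 \cdot 2 \cdot 0 \left(1 + 2 \cdot 4 \left(- \frac{1}{9}\right)\right) = - 1520 \cdot 2 \cdot 0 \left(1 + 2 \left(- \frac{4}{9}\right)\right) = - 1520 \cdot 2 \cdot 0 \left(1 - \frac{8}{9}\right) = - 1520 \cdot 2 \cdot 0 \cdot \frac{1}{9} = \left(-1520\right) 0 = 0$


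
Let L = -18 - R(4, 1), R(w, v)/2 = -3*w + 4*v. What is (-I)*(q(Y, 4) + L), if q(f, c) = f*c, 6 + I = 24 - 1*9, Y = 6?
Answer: -198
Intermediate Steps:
I = 9 (I = -6 + (24 - 1*9) = -6 + (24 - 9) = -6 + 15 = 9)
q(f, c) = c*f
R(w, v) = -6*w + 8*v (R(w, v) = 2*(-3*w + 4*v) = -6*w + 8*v)
L = -2 (L = -18 - (-6*4 + 8*1) = -18 - (-24 + 8) = -18 - 1*(-16) = -18 + 16 = -2)
(-I)*(q(Y, 4) + L) = (-1*9)*(4*6 - 2) = -9*(24 - 2) = -9*22 = -198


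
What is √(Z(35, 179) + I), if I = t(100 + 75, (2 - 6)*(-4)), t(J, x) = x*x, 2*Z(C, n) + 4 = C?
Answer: √1086/2 ≈ 16.477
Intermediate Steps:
Z(C, n) = -2 + C/2
t(J, x) = x²
I = 256 (I = ((2 - 6)*(-4))² = (-4*(-4))² = 16² = 256)
√(Z(35, 179) + I) = √((-2 + (½)*35) + 256) = √((-2 + 35/2) + 256) = √(31/2 + 256) = √(543/2) = √1086/2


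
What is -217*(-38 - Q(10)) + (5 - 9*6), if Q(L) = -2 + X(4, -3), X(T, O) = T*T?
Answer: 11235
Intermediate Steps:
X(T, O) = T²
Q(L) = 14 (Q(L) = -2 + 4² = -2 + 16 = 14)
-217*(-38 - Q(10)) + (5 - 9*6) = -217*(-38 - 1*14) + (5 - 9*6) = -217*(-38 - 14) + (5 - 54) = -217*(-52) - 49 = 11284 - 49 = 11235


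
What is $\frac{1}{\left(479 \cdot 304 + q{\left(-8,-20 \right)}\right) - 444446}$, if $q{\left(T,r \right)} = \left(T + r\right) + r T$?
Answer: $- \frac{1}{298698} \approx -3.3479 \cdot 10^{-6}$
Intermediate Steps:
$q{\left(T,r \right)} = T + r + T r$ ($q{\left(T,r \right)} = \left(T + r\right) + T r = T + r + T r$)
$\frac{1}{\left(479 \cdot 304 + q{\left(-8,-20 \right)}\right) - 444446} = \frac{1}{\left(479 \cdot 304 - -132\right) - 444446} = \frac{1}{\left(145616 - -132\right) - 444446} = \frac{1}{\left(145616 + 132\right) - 444446} = \frac{1}{145748 - 444446} = \frac{1}{-298698} = - \frac{1}{298698}$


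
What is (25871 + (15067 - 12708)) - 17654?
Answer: 10576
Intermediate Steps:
(25871 + (15067 - 12708)) - 17654 = (25871 + 2359) - 17654 = 28230 - 17654 = 10576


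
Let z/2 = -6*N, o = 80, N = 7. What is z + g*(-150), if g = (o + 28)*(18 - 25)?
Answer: 113316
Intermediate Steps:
z = -84 (z = 2*(-6*7) = 2*(-42) = -84)
g = -756 (g = (80 + 28)*(18 - 25) = 108*(-7) = -756)
z + g*(-150) = -84 - 756*(-150) = -84 + 113400 = 113316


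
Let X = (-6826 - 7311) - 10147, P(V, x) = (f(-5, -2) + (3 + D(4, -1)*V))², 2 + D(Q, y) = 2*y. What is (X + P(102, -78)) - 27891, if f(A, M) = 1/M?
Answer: 449021/4 ≈ 1.1226e+5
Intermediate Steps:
D(Q, y) = -2 + 2*y
P(V, x) = (5/2 - 4*V)² (P(V, x) = (1/(-2) + (3 + (-2 + 2*(-1))*V))² = (-½ + (3 + (-2 - 2)*V))² = (-½ + (3 - 4*V))² = (5/2 - 4*V)²)
X = -24284 (X = -14137 - 10147 = -24284)
(X + P(102, -78)) - 27891 = (-24284 + (-5 + 8*102)²/4) - 27891 = (-24284 + (-5 + 816)²/4) - 27891 = (-24284 + (¼)*811²) - 27891 = (-24284 + (¼)*657721) - 27891 = (-24284 + 657721/4) - 27891 = 560585/4 - 27891 = 449021/4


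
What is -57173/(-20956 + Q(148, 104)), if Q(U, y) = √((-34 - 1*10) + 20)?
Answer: 299529347/109788490 + 57173*I*√6/219576980 ≈ 2.7282 + 0.00063779*I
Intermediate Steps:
Q(U, y) = 2*I*√6 (Q(U, y) = √((-34 - 10) + 20) = √(-44 + 20) = √(-24) = 2*I*√6)
-57173/(-20956 + Q(148, 104)) = -57173/(-20956 + 2*I*√6)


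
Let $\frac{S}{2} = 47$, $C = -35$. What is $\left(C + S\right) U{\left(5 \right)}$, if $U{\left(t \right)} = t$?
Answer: $295$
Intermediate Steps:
$S = 94$ ($S = 2 \cdot 47 = 94$)
$\left(C + S\right) U{\left(5 \right)} = \left(-35 + 94\right) 5 = 59 \cdot 5 = 295$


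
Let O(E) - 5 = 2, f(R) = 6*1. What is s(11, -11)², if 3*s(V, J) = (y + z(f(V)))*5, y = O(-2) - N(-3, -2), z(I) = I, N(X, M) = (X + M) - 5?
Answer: 13225/9 ≈ 1469.4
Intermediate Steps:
f(R) = 6
O(E) = 7 (O(E) = 5 + 2 = 7)
N(X, M) = -5 + M + X (N(X, M) = (M + X) - 5 = -5 + M + X)
y = 17 (y = 7 - (-5 - 2 - 3) = 7 - 1*(-10) = 7 + 10 = 17)
s(V, J) = 115/3 (s(V, J) = ((17 + 6)*5)/3 = (23*5)/3 = (⅓)*115 = 115/3)
s(11, -11)² = (115/3)² = 13225/9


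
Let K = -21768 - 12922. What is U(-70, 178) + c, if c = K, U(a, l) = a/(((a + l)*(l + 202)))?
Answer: -142367767/4104 ≈ -34690.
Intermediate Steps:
U(a, l) = a/((202 + l)*(a + l)) (U(a, l) = a/(((a + l)*(202 + l))) = a/(((202 + l)*(a + l))) = a*(1/((202 + l)*(a + l))) = a/((202 + l)*(a + l)))
K = -34690
c = -34690
U(-70, 178) + c = -70/(178² + 202*(-70) + 202*178 - 70*178) - 34690 = -70/(31684 - 14140 + 35956 - 12460) - 34690 = -70/41040 - 34690 = -70*1/41040 - 34690 = -7/4104 - 34690 = -142367767/4104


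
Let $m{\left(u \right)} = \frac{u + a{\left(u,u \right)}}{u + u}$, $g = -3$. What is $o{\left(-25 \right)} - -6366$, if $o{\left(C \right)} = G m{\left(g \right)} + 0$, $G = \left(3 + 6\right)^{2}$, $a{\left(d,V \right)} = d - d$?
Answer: $\frac{12813}{2} \approx 6406.5$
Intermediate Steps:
$a{\left(d,V \right)} = 0$
$m{\left(u \right)} = \frac{1}{2}$ ($m{\left(u \right)} = \frac{u + 0}{u + u} = \frac{u}{2 u} = u \frac{1}{2 u} = \frac{1}{2}$)
$G = 81$ ($G = 9^{2} = 81$)
$o{\left(C \right)} = \frac{81}{2}$ ($o{\left(C \right)} = 81 \cdot \frac{1}{2} + 0 = \frac{81}{2} + 0 = \frac{81}{2}$)
$o{\left(-25 \right)} - -6366 = \frac{81}{2} - -6366 = \frac{81}{2} + 6366 = \frac{12813}{2}$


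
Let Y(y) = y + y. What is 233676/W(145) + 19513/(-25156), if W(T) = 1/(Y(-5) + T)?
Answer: 41767247213/1324 ≈ 3.1546e+7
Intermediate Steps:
Y(y) = 2*y
W(T) = 1/(-10 + T) (W(T) = 1/(2*(-5) + T) = 1/(-10 + T))
233676/W(145) + 19513/(-25156) = 233676/(1/(-10 + 145)) + 19513/(-25156) = 233676/(1/135) + 19513*(-1/25156) = 233676/(1/135) - 1027/1324 = 233676*135 - 1027/1324 = 31546260 - 1027/1324 = 41767247213/1324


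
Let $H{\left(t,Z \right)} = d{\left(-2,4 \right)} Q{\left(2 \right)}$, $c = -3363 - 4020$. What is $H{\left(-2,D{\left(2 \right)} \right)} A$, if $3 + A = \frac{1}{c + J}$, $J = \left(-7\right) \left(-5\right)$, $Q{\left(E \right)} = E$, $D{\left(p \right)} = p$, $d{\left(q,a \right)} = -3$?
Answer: $\frac{66135}{3674} \approx 18.001$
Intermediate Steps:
$c = -7383$ ($c = -3363 - 4020 = -7383$)
$J = 35$
$A = - \frac{22045}{7348}$ ($A = -3 + \frac{1}{-7383 + 35} = -3 + \frac{1}{-7348} = -3 - \frac{1}{7348} = - \frac{22045}{7348} \approx -3.0001$)
$H{\left(t,Z \right)} = -6$ ($H{\left(t,Z \right)} = \left(-3\right) 2 = -6$)
$H{\left(-2,D{\left(2 \right)} \right)} A = \left(-6\right) \left(- \frac{22045}{7348}\right) = \frac{66135}{3674}$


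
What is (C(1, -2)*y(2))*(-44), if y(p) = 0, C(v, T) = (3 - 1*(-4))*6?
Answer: 0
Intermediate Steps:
C(v, T) = 42 (C(v, T) = (3 + 4)*6 = 7*6 = 42)
(C(1, -2)*y(2))*(-44) = (42*0)*(-44) = 0*(-44) = 0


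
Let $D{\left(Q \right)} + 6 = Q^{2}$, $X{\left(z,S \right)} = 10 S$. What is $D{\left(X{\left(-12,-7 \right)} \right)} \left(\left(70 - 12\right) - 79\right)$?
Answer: $-102774$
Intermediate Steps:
$D{\left(Q \right)} = -6 + Q^{2}$
$D{\left(X{\left(-12,-7 \right)} \right)} \left(\left(70 - 12\right) - 79\right) = \left(-6 + \left(10 \left(-7\right)\right)^{2}\right) \left(\left(70 - 12\right) - 79\right) = \left(-6 + \left(-70\right)^{2}\right) \left(58 - 79\right) = \left(-6 + 4900\right) \left(-21\right) = 4894 \left(-21\right) = -102774$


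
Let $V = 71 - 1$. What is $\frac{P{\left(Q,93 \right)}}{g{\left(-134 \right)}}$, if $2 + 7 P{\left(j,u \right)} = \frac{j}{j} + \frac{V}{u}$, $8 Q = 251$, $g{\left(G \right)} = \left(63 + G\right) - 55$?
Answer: $\frac{23}{82026} \approx 0.0002804$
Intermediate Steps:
$V = 70$
$g{\left(G \right)} = 8 + G$
$Q = \frac{251}{8}$ ($Q = \frac{1}{8} \cdot 251 = \frac{251}{8} \approx 31.375$)
$P{\left(j,u \right)} = - \frac{1}{7} + \frac{10}{u}$ ($P{\left(j,u \right)} = - \frac{2}{7} + \frac{\frac{j}{j} + \frac{70}{u}}{7} = - \frac{2}{7} + \frac{1 + \frac{70}{u}}{7} = - \frac{2}{7} + \left(\frac{1}{7} + \frac{10}{u}\right) = - \frac{1}{7} + \frac{10}{u}$)
$\frac{P{\left(Q,93 \right)}}{g{\left(-134 \right)}} = \frac{\frac{1}{7} \cdot \frac{1}{93} \left(70 - 93\right)}{8 - 134} = \frac{\frac{1}{7} \cdot \frac{1}{93} \left(70 - 93\right)}{-126} = \frac{1}{7} \cdot \frac{1}{93} \left(-23\right) \left(- \frac{1}{126}\right) = \left(- \frac{23}{651}\right) \left(- \frac{1}{126}\right) = \frac{23}{82026}$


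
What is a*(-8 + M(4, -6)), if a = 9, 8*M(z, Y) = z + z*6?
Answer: -81/2 ≈ -40.500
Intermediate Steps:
M(z, Y) = 7*z/8 (M(z, Y) = (z + z*6)/8 = (z + 6*z)/8 = (7*z)/8 = 7*z/8)
a*(-8 + M(4, -6)) = 9*(-8 + (7/8)*4) = 9*(-8 + 7/2) = 9*(-9/2) = -81/2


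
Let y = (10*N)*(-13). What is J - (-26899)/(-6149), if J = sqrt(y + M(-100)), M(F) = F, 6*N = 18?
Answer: -26899/6149 + 7*I*sqrt(10) ≈ -4.3745 + 22.136*I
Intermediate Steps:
N = 3 (N = (1/6)*18 = 3)
y = -390 (y = (10*3)*(-13) = 30*(-13) = -390)
J = 7*I*sqrt(10) (J = sqrt(-390 - 100) = sqrt(-490) = 7*I*sqrt(10) ≈ 22.136*I)
J - (-26899)/(-6149) = 7*I*sqrt(10) - (-26899)/(-6149) = 7*I*sqrt(10) - (-26899)*(-1)/6149 = 7*I*sqrt(10) - 1*26899/6149 = 7*I*sqrt(10) - 26899/6149 = -26899/6149 + 7*I*sqrt(10)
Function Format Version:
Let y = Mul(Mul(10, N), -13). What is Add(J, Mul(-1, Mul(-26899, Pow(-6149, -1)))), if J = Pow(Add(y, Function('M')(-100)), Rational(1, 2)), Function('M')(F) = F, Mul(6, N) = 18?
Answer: Add(Rational(-26899, 6149), Mul(7, I, Pow(10, Rational(1, 2)))) ≈ Add(-4.3745, Mul(22.136, I))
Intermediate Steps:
N = 3 (N = Mul(Rational(1, 6), 18) = 3)
y = -390 (y = Mul(Mul(10, 3), -13) = Mul(30, -13) = -390)
J = Mul(7, I, Pow(10, Rational(1, 2))) (J = Pow(Add(-390, -100), Rational(1, 2)) = Pow(-490, Rational(1, 2)) = Mul(7, I, Pow(10, Rational(1, 2))) ≈ Mul(22.136, I))
Add(J, Mul(-1, Mul(-26899, Pow(-6149, -1)))) = Add(Mul(7, I, Pow(10, Rational(1, 2))), Mul(-1, Mul(-26899, Pow(-6149, -1)))) = Add(Mul(7, I, Pow(10, Rational(1, 2))), Mul(-1, Mul(-26899, Rational(-1, 6149)))) = Add(Mul(7, I, Pow(10, Rational(1, 2))), Mul(-1, Rational(26899, 6149))) = Add(Mul(7, I, Pow(10, Rational(1, 2))), Rational(-26899, 6149)) = Add(Rational(-26899, 6149), Mul(7, I, Pow(10, Rational(1, 2))))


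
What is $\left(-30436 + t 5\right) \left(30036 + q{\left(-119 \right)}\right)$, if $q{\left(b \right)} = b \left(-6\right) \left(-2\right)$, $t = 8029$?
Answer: $277755072$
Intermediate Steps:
$q{\left(b \right)} = 12 b$ ($q{\left(b \right)} = - 6 b \left(-2\right) = 12 b$)
$\left(-30436 + t 5\right) \left(30036 + q{\left(-119 \right)}\right) = \left(-30436 + 8029 \cdot 5\right) \left(30036 + 12 \left(-119\right)\right) = \left(-30436 + 40145\right) \left(30036 - 1428\right) = 9709 \cdot 28608 = 277755072$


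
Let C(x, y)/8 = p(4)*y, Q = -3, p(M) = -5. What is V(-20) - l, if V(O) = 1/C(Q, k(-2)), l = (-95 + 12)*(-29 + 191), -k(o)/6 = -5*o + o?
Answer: 25816321/1920 ≈ 13446.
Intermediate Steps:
k(o) = 24*o (k(o) = -6*(-5*o + o) = -(-24)*o = 24*o)
l = -13446 (l = -83*162 = -13446)
C(x, y) = -40*y (C(x, y) = 8*(-5*y) = -40*y)
V(O) = 1/1920 (V(O) = 1/(-960*(-2)) = 1/(-40*(-48)) = 1/1920)
V(-20) - l = 1/1920 - 1*(-13446) = 1/1920 + 13446 = 25816321/1920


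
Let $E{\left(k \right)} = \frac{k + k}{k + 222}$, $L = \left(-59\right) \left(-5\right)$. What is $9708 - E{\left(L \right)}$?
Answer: $\frac{5018446}{517} \approx 9706.9$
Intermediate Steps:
$L = 295$
$E{\left(k \right)} = \frac{2 k}{222 + k}$
$9708 - E{\left(L \right)} = 9708 - 2 \cdot 295 \frac{1}{222 + 295} = 9708 - 2 \cdot 295 \cdot \frac{1}{517} = 9708 - \frac{590}{517} = \frac{5018446}{517}$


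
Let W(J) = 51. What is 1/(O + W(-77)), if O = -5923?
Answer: -1/5872 ≈ -0.00017030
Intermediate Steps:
1/(O + W(-77)) = 1/(-5923 + 51) = 1/(-5872) = -1/5872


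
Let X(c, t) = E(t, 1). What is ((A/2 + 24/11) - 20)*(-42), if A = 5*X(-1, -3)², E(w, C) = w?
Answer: -2163/11 ≈ -196.64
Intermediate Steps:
X(c, t) = t
A = 45 (A = 5*(-3)² = 5*9 = 45)
((A/2 + 24/11) - 20)*(-42) = ((45/2 + 24/11) - 20)*(-42) = (543/22 - 20)*(-42) = (103/22)*(-42) = -2163/11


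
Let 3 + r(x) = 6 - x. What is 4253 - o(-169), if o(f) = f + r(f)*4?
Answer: 3734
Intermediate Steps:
r(x) = 3 - x (r(x) = -3 + (6 - x) = 3 - x)
o(f) = 12 - 3*f (o(f) = f + (3 - f)*4 = f + (12 - 4*f) = 12 - 3*f)
4253 - o(-169) = 4253 - (12 - 3*(-169)) = 4253 - (12 + 507) = 4253 - 1*519 = 4253 - 519 = 3734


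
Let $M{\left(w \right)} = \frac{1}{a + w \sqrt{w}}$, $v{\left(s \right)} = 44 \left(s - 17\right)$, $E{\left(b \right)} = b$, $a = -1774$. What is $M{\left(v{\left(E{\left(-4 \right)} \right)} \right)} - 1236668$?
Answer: $\frac{3 \left(- 761787488 \sqrt{231} + 731283011 i\right)}{2 \left(- 887 i + 924 \sqrt{231}\right)} \approx -1.2367 \cdot 10^{6} + 6.1035 \cdot 10^{-5} i$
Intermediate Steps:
$v{\left(s \right)} = -748 + 44 s$ ($v{\left(s \right)} = 44 \left(-17 + s\right) = -748 + 44 s$)
$M{\left(w \right)} = \frac{1}{-1774 + w^{\frac{3}{2}}}$ ($M{\left(w \right)} = \frac{1}{-1774 + w \sqrt{w}} = \frac{1}{-1774 + w^{\frac{3}{2}}}$)
$M{\left(v{\left(E{\left(-4 \right)} \right)} \right)} - 1236668 = \frac{1}{-1774 + \left(-748 + 44 \left(-4\right)\right)^{\frac{3}{2}}} - 1236668 = \frac{1}{-1774 + \left(-748 - 176\right)^{\frac{3}{2}}} - 1236668 = \frac{1}{-1774 + \left(-924\right)^{\frac{3}{2}}} - 1236668 = \frac{1}{-1774 - 1848 i \sqrt{231}} - 1236668 = -1236668 + \frac{1}{-1774 - 1848 i \sqrt{231}}$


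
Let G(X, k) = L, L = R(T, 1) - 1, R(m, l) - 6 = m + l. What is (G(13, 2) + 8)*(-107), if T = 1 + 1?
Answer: -1712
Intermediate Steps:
T = 2
R(m, l) = 6 + l + m (R(m, l) = 6 + (m + l) = 6 + (l + m) = 6 + l + m)
L = 8 (L = (6 + 1 + 2) - 1 = 9 - 1 = 8)
G(X, k) = 8
(G(13, 2) + 8)*(-107) = (8 + 8)*(-107) = 16*(-107) = -1712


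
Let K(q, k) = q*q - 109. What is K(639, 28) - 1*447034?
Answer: -38822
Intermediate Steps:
K(q, k) = -109 + q**2 (K(q, k) = q**2 - 109 = -109 + q**2)
K(639, 28) - 1*447034 = (-109 + 639**2) - 1*447034 = (-109 + 408321) - 447034 = 408212 - 447034 = -38822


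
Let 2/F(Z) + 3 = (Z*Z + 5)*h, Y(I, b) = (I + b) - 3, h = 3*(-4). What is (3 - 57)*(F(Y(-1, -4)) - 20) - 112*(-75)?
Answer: 2625996/277 ≈ 9480.1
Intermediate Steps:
h = -12
Y(I, b) = -3 + I + b
F(Z) = 2/(-63 - 12*Z²) (F(Z) = 2/(-3 + (Z*Z + 5)*(-12)) = 2/(-3 + (Z² + 5)*(-12)) = 2/(-3 + (5 + Z²)*(-12)) = 2/(-3 + (-60 - 12*Z²)) = 2/(-63 - 12*Z²))
(3 - 57)*(F(Y(-1, -4)) - 20) - 112*(-75) = (3 - 57)*(-2/(63 + 12*(-3 - 1 - 4)²) - 20) - 112*(-75) = -54*(-2/(63 + 12*(-8)²) - 20) + 8400 = -54*(-2/(63 + 12*64) - 20) + 8400 = -54*(-2/(63 + 768) - 20) + 8400 = -54*(-2/831 - 20) + 8400 = -54*(-16622/831) + 8400 = 299196/277 + 8400 = 2625996/277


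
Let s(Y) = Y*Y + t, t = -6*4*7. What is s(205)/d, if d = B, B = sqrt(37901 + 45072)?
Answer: 2203*sqrt(82973)/4367 ≈ 145.31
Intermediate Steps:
t = -168 (t = -24*7 = -168)
B = sqrt(82973) ≈ 288.05
s(Y) = -168 + Y**2 (s(Y) = Y*Y - 168 = Y**2 - 168 = -168 + Y**2)
d = sqrt(82973) ≈ 288.05
s(205)/d = (-168 + 205**2)/(sqrt(82973)) = (-168 + 42025)*(sqrt(82973)/82973) = 41857*(sqrt(82973)/82973) = 2203*sqrt(82973)/4367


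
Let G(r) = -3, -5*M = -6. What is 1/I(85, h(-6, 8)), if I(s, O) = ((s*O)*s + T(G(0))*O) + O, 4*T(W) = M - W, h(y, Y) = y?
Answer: -10/433623 ≈ -2.3061e-5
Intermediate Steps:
M = 6/5 (M = -1/5*(-6) = 6/5 ≈ 1.2000)
T(W) = 3/10 - W/4 (T(W) = (6/5 - W)/4 = 3/10 - W/4)
I(s, O) = 41*O/20 + O*s**2 (I(s, O) = ((s*O)*s + (3/10 - 1/4*(-3))*O) + O = ((O*s)*s + (3/10 + 3/4)*O) + O = (O*s**2 + 21*O/20) + O = (21*O/20 + O*s**2) + O = 41*O/20 + O*s**2)
1/I(85, h(-6, 8)) = 1/((1/20)*(-6)*(41 + 20*85**2)) = 1/((1/20)*(-6)*(41 + 20*7225)) = 1/((1/20)*(-6)*(41 + 144500)) = 1/((1/20)*(-6)*144541) = 1/(-433623/10) = -10/433623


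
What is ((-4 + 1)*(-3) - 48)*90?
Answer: -3510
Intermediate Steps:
((-4 + 1)*(-3) - 48)*90 = (-3*(-3) - 48)*90 = (9 - 48)*90 = -39*90 = -3510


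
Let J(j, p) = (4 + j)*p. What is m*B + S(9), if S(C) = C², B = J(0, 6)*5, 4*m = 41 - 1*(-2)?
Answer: 1371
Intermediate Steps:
J(j, p) = p*(4 + j)
m = 43/4 (m = (41 - 1*(-2))/4 = (41 + 2)/4 = (¼)*43 = 43/4 ≈ 10.750)
B = 120 (B = (6*(4 + 0))*5 = (6*4)*5 = 24*5 = 120)
m*B + S(9) = (43/4)*120 + 9² = 1290 + 81 = 1371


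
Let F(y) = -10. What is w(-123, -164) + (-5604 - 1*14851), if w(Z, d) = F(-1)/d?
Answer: -1677305/82 ≈ -20455.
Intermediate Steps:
w(Z, d) = -10/d
w(-123, -164) + (-5604 - 1*14851) = -10/(-164) + (-5604 - 1*14851) = -10*(-1/164) + (-5604 - 14851) = 5/82 - 20455 = -1677305/82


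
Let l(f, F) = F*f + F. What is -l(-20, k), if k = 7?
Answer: 133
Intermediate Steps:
l(f, F) = F + F*f
-l(-20, k) = -7*(1 - 20) = -7*(-19) = -1*(-133) = 133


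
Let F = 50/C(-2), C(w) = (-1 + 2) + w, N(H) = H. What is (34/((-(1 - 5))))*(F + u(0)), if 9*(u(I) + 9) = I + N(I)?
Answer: -1003/2 ≈ -501.50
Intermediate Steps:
C(w) = 1 + w
u(I) = -9 + 2*I/9 (u(I) = -9 + (I + I)/9 = -9 + (2*I)/9 = -9 + 2*I/9)
F = -50 (F = 50/(1 - 2) = 50/(-1) = 50*(-1) = -50)
(34/((-(1 - 5))))*(F + u(0)) = (34/((-(1 - 5))))*(-50 + (-9 + (2/9)*0)) = (34/((-1*(-4))))*(-50 + (-9 + 0)) = (34/4)*(-50 - 9) = (34*(¼))*(-59) = (17/2)*(-59) = -1003/2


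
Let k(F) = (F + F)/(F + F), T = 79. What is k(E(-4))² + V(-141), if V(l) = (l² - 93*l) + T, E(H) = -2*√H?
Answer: 33074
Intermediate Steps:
V(l) = 79 + l² - 93*l (V(l) = (l² - 93*l) + 79 = 79 + l² - 93*l)
k(F) = 1 (k(F) = (2*F)/((2*F)) = (2*F)*(1/(2*F)) = 1)
k(E(-4))² + V(-141) = 1² + (79 + (-141)² - 93*(-141)) = 1 + (79 + 19881 + 13113) = 1 + 33073 = 33074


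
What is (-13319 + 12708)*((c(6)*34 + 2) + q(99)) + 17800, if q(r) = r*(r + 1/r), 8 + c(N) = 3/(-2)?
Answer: -5775091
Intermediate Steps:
c(N) = -19/2 (c(N) = -8 + 3/(-2) = -8 + 3*(-½) = -8 - 3/2 = -19/2)
(-13319 + 12708)*((c(6)*34 + 2) + q(99)) + 17800 = (-13319 + 12708)*((-19/2*34 + 2) + (1 + 99²)) + 17800 = -611*((-323 + 2) + (1 + 9801)) + 17800 = -611*(-321 + 9802) + 17800 = -611*9481 + 17800 = -5792891 + 17800 = -5775091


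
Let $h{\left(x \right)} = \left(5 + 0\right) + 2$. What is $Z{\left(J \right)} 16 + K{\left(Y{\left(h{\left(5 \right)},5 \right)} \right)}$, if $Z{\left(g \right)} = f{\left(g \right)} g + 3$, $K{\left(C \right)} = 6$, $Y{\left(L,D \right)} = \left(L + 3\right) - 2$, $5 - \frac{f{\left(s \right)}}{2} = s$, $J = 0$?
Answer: $54$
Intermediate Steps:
$f{\left(s \right)} = 10 - 2 s$
$h{\left(x \right)} = 7$ ($h{\left(x \right)} = 5 + 2 = 7$)
$Y{\left(L,D \right)} = 1 + L$ ($Y{\left(L,D \right)} = \left(3 + L\right) - 2 = 1 + L$)
$Z{\left(g \right)} = 3 + g \left(10 - 2 g\right)$ ($Z{\left(g \right)} = \left(10 - 2 g\right) g + 3 = g \left(10 - 2 g\right) + 3 = 3 + g \left(10 - 2 g\right)$)
$Z{\left(J \right)} 16 + K{\left(Y{\left(h{\left(5 \right)},5 \right)} \right)} = \left(3 - 0 \left(-5 + 0\right)\right) 16 + 6 = \left(3 - 0 \left(-5\right)\right) 16 + 6 = \left(3 + 0\right) 16 + 6 = 3 \cdot 16 + 6 = 48 + 6 = 54$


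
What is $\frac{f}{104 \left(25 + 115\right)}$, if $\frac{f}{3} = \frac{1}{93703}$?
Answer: $\frac{3}{1364315680} \approx 2.1989 \cdot 10^{-9}$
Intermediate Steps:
$f = \frac{3}{93703} \approx 3.2016 \cdot 10^{-5}$
$\frac{f}{104 \left(25 + 115\right)} = \frac{3}{93703 \cdot 104 \left(25 + 115\right)} = \frac{3}{93703 \cdot 104 \cdot 140} = \frac{3}{93703 \cdot 14560} = \frac{3}{93703} \cdot \frac{1}{14560} = \frac{3}{1364315680}$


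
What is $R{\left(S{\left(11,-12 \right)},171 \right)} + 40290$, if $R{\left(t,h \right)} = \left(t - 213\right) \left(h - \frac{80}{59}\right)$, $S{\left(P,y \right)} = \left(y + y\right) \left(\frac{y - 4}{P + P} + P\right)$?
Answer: $- \frac{24447285}{649} \approx -37669.0$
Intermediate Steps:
$S{\left(P,y \right)} = 2 y \left(P + \frac{-4 + y}{2 P}\right)$ ($S{\left(P,y \right)} = 2 y \left(\frac{-4 + y}{2 P} + P\right) = 2 y \left(P + \frac{-4 + y}{2 P}\right)$)
$R{\left(t,h \right)} = \left(-213 + t\right) \left(- \frac{80}{59} + h\right)$ ($R{\left(t,h \right)} = \left(-213 + t\right) \left(h - \frac{80}{59}\right) = \left(-213 + t\right) \left(- \frac{80}{59} + h\right)$)
$R{\left(S{\left(11,-12 \right)},171 \right)} + 40290 = \left(\frac{17040}{59} - 36423 - \frac{80 \left(- \frac{12 \left(-4 - 12 + 2 \cdot 11^{2}\right)}{11}\right)}{59} + 171 \left(- \frac{12 \left(-4 - 12 + 2 \cdot 11^{2}\right)}{11}\right)\right) + 40290 = \left(\frac{17040}{59} - 36423 - \frac{80 \left(\left(-12\right) \frac{1}{11} \left(-4 - 12 + 2 \cdot 121\right)\right)}{59} + 171 \left(\left(-12\right) \frac{1}{11} \left(-4 - 12 + 2 \cdot 121\right)\right)\right) + 40290 = \left(\frac{17040}{59} - 36423 - \frac{80 \left(\left(-12\right) \frac{1}{11} \left(-4 - 12 + 242\right)\right)}{59} + 171 \left(\left(-12\right) \frac{1}{11} \left(-4 - 12 + 242\right)\right)\right) + 40290 = \left(\frac{17040}{59} - 36423 - \frac{80 \left(\left(-12\right) \frac{1}{11} \cdot 226\right)}{59} + 171 \left(\left(-12\right) \frac{1}{11} \cdot 226\right)\right) + 40290 = \left(\frac{17040}{59} - 36423 - - \frac{216960}{649} + 171 \left(- \frac{2712}{11}\right)\right) + 40290 = \left(\frac{17040}{59} - 36423 + \frac{216960}{649} - \frac{463752}{11}\right) + 40290 = - \frac{50595495}{649} + 40290 = - \frac{24447285}{649}$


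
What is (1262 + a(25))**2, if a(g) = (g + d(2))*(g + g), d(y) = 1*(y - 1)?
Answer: 6563844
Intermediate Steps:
d(y) = -1 + y (d(y) = 1*(-1 + y) = -1 + y)
a(g) = 2*g*(1 + g) (a(g) = (g + (-1 + 2))*(g + g) = (g + 1)*(2*g) = (1 + g)*(2*g) = 2*g*(1 + g))
(1262 + a(25))**2 = (1262 + 2*25*(1 + 25))**2 = (1262 + 2*25*26)**2 = (1262 + 1300)**2 = 2562**2 = 6563844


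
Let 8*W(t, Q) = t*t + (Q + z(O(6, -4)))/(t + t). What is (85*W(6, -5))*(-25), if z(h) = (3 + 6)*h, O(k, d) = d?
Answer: -830875/96 ≈ -8655.0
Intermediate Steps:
z(h) = 9*h
W(t, Q) = t²/8 + (-36 + Q)/(16*t) (W(t, Q) = (t*t + (Q + 9*(-4))/(t + t))/8 = (t² + (Q - 36)/((2*t)))/8 = (t² + (-36 + Q)*(1/(2*t)))/8 = (t² + (-36 + Q)/(2*t))/8 = t²/8 + (-36 + Q)/(16*t))
(85*W(6, -5))*(-25) = (85*((1/16)*(-36 - 5 + 2*6³)/6))*(-25) = (85*((1/16)*(⅙)*(-36 - 5 + 2*216)))*(-25) = (85*((1/16)*(⅙)*(-36 - 5 + 432)))*(-25) = (85*((1/16)*(⅙)*391))*(-25) = (85*(391/96))*(-25) = (33235/96)*(-25) = -830875/96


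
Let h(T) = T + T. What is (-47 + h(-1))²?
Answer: 2401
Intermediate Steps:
h(T) = 2*T
(-47 + h(-1))² = (-47 + 2*(-1))² = (-47 - 2)² = (-49)² = 2401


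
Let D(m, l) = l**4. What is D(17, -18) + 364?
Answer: 105340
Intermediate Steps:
D(17, -18) + 364 = (-18)**4 + 364 = 104976 + 364 = 105340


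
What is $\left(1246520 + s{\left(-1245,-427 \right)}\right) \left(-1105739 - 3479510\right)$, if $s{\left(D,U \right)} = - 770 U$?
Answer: $-7223188602190$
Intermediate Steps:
$\left(1246520 + s{\left(-1245,-427 \right)}\right) \left(-1105739 - 3479510\right) = \left(1246520 - -328790\right) \left(-1105739 - 3479510\right) = \left(1246520 + 328790\right) \left(-4585249\right) = 1575310 \left(-4585249\right) = -7223188602190$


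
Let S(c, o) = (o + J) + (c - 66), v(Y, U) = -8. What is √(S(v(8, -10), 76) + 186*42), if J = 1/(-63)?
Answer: √3445967/21 ≈ 88.397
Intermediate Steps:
J = -1/63 ≈ -0.015873
S(c, o) = -4159/63 + c + o (S(c, o) = (o - 1/63) + (c - 66) = (-1/63 + o) + (-66 + c) = -4159/63 + c + o)
√(S(v(8, -10), 76) + 186*42) = √((-4159/63 - 8 + 76) + 186*42) = √(125/63 + 7812) = √(492281/63) = √3445967/21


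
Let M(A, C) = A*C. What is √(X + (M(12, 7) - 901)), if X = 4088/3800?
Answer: 2*I*√1840929/95 ≈ 28.564*I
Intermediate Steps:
X = 511/475 (X = 4088*(1/3800) = 511/475 ≈ 1.0758)
√(X + (M(12, 7) - 901)) = √(511/475 + (12*7 - 901)) = √(511/475 + (84 - 901)) = √(511/475 - 817) = √(-387564/475) = 2*I*√1840929/95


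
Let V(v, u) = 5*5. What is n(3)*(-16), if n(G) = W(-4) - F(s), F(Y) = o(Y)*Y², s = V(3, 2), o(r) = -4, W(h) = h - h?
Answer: -40000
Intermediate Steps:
W(h) = 0
V(v, u) = 25
s = 25
F(Y) = -4*Y²
n(G) = 2500 (n(G) = 0 - (-4)*25² = 0 - (-4)*625 = 0 - 1*(-2500) = 0 + 2500 = 2500)
n(3)*(-16) = 2500*(-16) = -40000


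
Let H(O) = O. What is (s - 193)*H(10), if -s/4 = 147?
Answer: -7810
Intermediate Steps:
s = -588 (s = -4*147 = -588)
(s - 193)*H(10) = (-588 - 193)*10 = -781*10 = -7810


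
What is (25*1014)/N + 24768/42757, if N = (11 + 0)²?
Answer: 98807898/470327 ≈ 210.08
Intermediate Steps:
N = 121 (N = 11² = 121)
(25*1014)/N + 24768/42757 = (25*1014)/121 + 24768/42757 = 25350*(1/121) + 24768*(1/42757) = 25350/121 + 24768/42757 = 98807898/470327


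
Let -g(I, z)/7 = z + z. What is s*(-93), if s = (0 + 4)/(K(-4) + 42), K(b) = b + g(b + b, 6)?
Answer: 186/23 ≈ 8.0870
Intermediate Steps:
g(I, z) = -14*z (g(I, z) = -7*(z + z) = -14*z)
K(b) = -84 + b (K(b) = b - 14*6 = b - 84 = -84 + b)
s = -2/23 (s = (0 + 4)/((-84 - 4) + 42) = 4/(-88 + 42) = 4/(-46) = 4*(-1/46) = -2/23 ≈ -0.086957)
s*(-93) = -2/23*(-93) = 186/23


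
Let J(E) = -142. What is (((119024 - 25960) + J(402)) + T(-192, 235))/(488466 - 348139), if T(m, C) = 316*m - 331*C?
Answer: -45535/140327 ≈ -0.32449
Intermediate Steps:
T(m, C) = -331*C + 316*m
(((119024 - 25960) + J(402)) + T(-192, 235))/(488466 - 348139) = (((119024 - 25960) - 142) + (-331*235 + 316*(-192)))/(488466 - 348139) = ((93064 - 142) + (-77785 - 60672))/140327 = (92922 - 138457)*(1/140327) = -45535*1/140327 = -45535/140327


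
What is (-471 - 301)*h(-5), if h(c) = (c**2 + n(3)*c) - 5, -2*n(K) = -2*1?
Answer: -11580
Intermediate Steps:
n(K) = 1 (n(K) = -(-1) = -1/2*(-2) = 1)
h(c) = -5 + c + c**2 (h(c) = (c**2 + 1*c) - 5 = (c**2 + c) - 5 = (c + c**2) - 5 = -5 + c + c**2)
(-471 - 301)*h(-5) = (-471 - 301)*(-5 - 5 + (-5)**2) = -772*(-5 - 5 + 25) = -772*15 = -11580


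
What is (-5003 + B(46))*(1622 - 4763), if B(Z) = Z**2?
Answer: 9068067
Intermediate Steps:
(-5003 + B(46))*(1622 - 4763) = (-5003 + 46**2)*(1622 - 4763) = (-5003 + 2116)*(-3141) = -2887*(-3141) = 9068067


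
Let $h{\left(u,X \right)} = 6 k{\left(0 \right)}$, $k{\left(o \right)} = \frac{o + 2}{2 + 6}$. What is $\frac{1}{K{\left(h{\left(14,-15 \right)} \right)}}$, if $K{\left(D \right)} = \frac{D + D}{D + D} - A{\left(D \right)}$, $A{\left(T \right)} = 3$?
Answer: $- \frac{1}{2} \approx -0.5$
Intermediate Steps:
$k{\left(o \right)} = \frac{1}{4} + \frac{o}{8}$ ($k{\left(o \right)} = \frac{2 + o}{8} = \left(2 + o\right) \frac{1}{8} = \frac{1}{4} + \frac{o}{8}$)
$h{\left(u,X \right)} = \frac{3}{2}$ ($h{\left(u,X \right)} = 6 \left(\frac{1}{4} + \frac{1}{8} \cdot 0\right) = 6 \left(\frac{1}{4} + 0\right) = 6 \cdot \frac{1}{4} = \frac{3}{2}$)
$K{\left(D \right)} = -2$ ($K{\left(D \right)} = \frac{D + D}{D + D} - 3 = \frac{2 D}{2 D} - 3 = 2 D \frac{1}{2 D} - 3 = 1 - 3 = -2$)
$\frac{1}{K{\left(h{\left(14,-15 \right)} \right)}} = \frac{1}{-2} = - \frac{1}{2}$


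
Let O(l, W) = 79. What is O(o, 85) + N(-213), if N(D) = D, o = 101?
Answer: -134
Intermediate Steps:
O(o, 85) + N(-213) = 79 - 213 = -134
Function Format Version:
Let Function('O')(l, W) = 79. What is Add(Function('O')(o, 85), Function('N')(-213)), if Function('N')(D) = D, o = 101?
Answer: -134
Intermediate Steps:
Add(Function('O')(o, 85), Function('N')(-213)) = Add(79, -213) = -134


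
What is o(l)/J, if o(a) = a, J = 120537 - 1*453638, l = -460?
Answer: 460/333101 ≈ 0.0013810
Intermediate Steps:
J = -333101 (J = 120537 - 453638 = -333101)
o(l)/J = -460/(-333101) = -460*(-1/333101) = 460/333101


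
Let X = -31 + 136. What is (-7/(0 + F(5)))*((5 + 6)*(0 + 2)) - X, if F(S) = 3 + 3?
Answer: -392/3 ≈ -130.67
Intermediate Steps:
X = 105
F(S) = 6
(-7/(0 + F(5)))*((5 + 6)*(0 + 2)) - X = (-7/(0 + 6))*((5 + 6)*(0 + 2)) - 1*105 = (-7/6)*(11*2) - 105 = ((⅙)*(-7))*22 - 105 = -7/6*22 - 105 = -77/3 - 105 = -392/3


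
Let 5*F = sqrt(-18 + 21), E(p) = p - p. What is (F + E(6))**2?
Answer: 3/25 ≈ 0.12000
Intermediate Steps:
E(p) = 0
F = sqrt(3)/5 (F = sqrt(-18 + 21)/5 = sqrt(3)/5 ≈ 0.34641)
(F + E(6))**2 = (sqrt(3)/5 + 0)**2 = (sqrt(3)/5)**2 = 3/25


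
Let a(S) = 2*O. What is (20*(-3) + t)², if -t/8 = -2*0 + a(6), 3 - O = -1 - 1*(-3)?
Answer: 5776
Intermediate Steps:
O = 1 (O = 3 - (-1 - 1*(-3)) = 3 - (-1 + 3) = 3 - 1*2 = 3 - 2 = 1)
a(S) = 2 (a(S) = 2*1 = 2)
t = -16 (t = -8*(-2*0 + 2) = -8*(0 + 2) = -8*2 = -16)
(20*(-3) + t)² = (20*(-3) - 16)² = (-60 - 16)² = (-76)² = 5776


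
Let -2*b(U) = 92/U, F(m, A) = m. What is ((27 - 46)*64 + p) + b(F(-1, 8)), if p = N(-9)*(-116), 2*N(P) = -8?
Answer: -706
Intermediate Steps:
N(P) = -4 (N(P) = (1/2)*(-8) = -4)
b(U) = -46/U
p = 464 (p = -4*(-116) = 464)
((27 - 46)*64 + p) + b(F(-1, 8)) = ((27 - 46)*64 + 464) - 46/(-1) = (-19*64 + 464) - 46*(-1) = (-1216 + 464) + 46 = -752 + 46 = -706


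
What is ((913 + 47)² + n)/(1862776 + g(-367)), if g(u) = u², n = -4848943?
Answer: -3927343/1997465 ≈ -1.9662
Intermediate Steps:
((913 + 47)² + n)/(1862776 + g(-367)) = ((913 + 47)² - 4848943)/(1862776 + (-367)²) = (960² - 4848943)/(1862776 + 134689) = (921600 - 4848943)/1997465 = -3927343*1/1997465 = -3927343/1997465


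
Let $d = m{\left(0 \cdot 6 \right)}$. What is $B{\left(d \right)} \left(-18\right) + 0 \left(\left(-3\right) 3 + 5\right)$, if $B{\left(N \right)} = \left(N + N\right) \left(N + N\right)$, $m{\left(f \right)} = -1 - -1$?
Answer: $0$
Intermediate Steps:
$m{\left(f \right)} = 0$ ($m{\left(f \right)} = -1 + 1 = 0$)
$d = 0$
$B{\left(N \right)} = 4 N^{2}$ ($B{\left(N \right)} = 2 N 2 N = 4 N^{2}$)
$B{\left(d \right)} \left(-18\right) + 0 \left(\left(-3\right) 3 + 5\right) = 4 \cdot 0^{2} \left(-18\right) + 0 \left(\left(-3\right) 3 + 5\right) = 4 \cdot 0 \left(-18\right) + 0 \left(-9 + 5\right) = 0 \left(-18\right) + 0 \left(-4\right) = 0 + 0 = 0$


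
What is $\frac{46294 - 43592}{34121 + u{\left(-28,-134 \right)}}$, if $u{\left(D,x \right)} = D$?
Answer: $\frac{2702}{34093} \approx 0.079254$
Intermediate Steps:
$\frac{46294 - 43592}{34121 + u{\left(-28,-134 \right)}} = \frac{46294 - 43592}{34121 - 28} = \frac{2702}{34093}$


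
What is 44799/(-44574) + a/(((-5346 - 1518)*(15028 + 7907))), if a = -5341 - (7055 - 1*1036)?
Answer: -29383391023/29237914134 ≈ -1.0050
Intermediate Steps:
a = -11360 (a = -5341 - (7055 - 1036) = -5341 - 1*6019 = -5341 - 6019 = -11360)
44799/(-44574) + a/(((-5346 - 1518)*(15028 + 7907))) = 44799/(-44574) - 11360*1/((-5346 - 1518)*(15028 + 7907)) = 44799*(-1/44574) - 11360/((-6864*22935)) = -14933/14858 - 11360/(-157425840) = -14933/14858 - 11360*(-1/157425840) = -14933/14858 + 142/1967823 = -29383391023/29237914134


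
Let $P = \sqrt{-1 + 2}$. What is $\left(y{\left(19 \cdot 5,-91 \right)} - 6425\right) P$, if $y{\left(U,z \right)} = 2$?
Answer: $-6423$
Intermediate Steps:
$P = 1$ ($P = \sqrt{1} = 1$)
$\left(y{\left(19 \cdot 5,-91 \right)} - 6425\right) P = \left(2 - 6425\right) 1 = \left(-6423\right) 1 = -6423$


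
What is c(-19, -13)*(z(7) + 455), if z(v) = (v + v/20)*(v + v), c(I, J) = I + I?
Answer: -106001/5 ≈ -21200.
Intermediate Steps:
c(I, J) = 2*I
z(v) = 21*v²/10 (z(v) = (v + v*(1/20))*(2*v) = (v + v/20)*(2*v) = (21*v/20)*(2*v) = 21*v²/10)
c(-19, -13)*(z(7) + 455) = (2*(-19))*((21/10)*7² + 455) = -38*((21/10)*49 + 455) = -38*(1029/10 + 455) = -38*5579/10 = -106001/5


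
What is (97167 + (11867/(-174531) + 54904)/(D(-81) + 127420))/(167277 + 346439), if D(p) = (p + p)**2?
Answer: 2605944141060685/13777417000806144 ≈ 0.18915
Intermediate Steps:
D(p) = 4*p**2 (D(p) = (2*p)**2 = 4*p**2)
(97167 + (11867/(-174531) + 54904)/(D(-81) + 127420))/(167277 + 346439) = (97167 + (11867/(-174531) + 54904)/(4*(-81)**2 + 127420))/(167277 + 346439) = (97167 + (11867*(-1/174531) + 54904)/(4*6561 + 127420))/513716 = (97167 + (-11867/174531 + 54904)/(26244 + 127420))*(1/513716) = (97167 + (9582438157/174531)/153664)*(1/513716) = (97167 + (9582438157/174531)*(1/153664))*(1/513716) = (97167 + 9582438157/26819131584)*(1/513716) = (2605944141060685/26819131584)*(1/513716) = 2605944141060685/13777417000806144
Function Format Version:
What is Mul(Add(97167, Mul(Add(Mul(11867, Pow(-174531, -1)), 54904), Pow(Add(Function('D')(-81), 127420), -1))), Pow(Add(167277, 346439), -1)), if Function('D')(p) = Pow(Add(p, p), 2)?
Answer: Rational(2605944141060685, 13777417000806144) ≈ 0.18915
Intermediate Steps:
Function('D')(p) = Mul(4, Pow(p, 2)) (Function('D')(p) = Pow(Mul(2, p), 2) = Mul(4, Pow(p, 2)))
Mul(Add(97167, Mul(Add(Mul(11867, Pow(-174531, -1)), 54904), Pow(Add(Function('D')(-81), 127420), -1))), Pow(Add(167277, 346439), -1)) = Mul(Add(97167, Mul(Add(Mul(11867, Pow(-174531, -1)), 54904), Pow(Add(Mul(4, Pow(-81, 2)), 127420), -1))), Pow(Add(167277, 346439), -1)) = Mul(Add(97167, Mul(Add(Mul(11867, Rational(-1, 174531)), 54904), Pow(Add(Mul(4, 6561), 127420), -1))), Pow(513716, -1)) = Mul(Add(97167, Mul(Add(Rational(-11867, 174531), 54904), Pow(Add(26244, 127420), -1))), Rational(1, 513716)) = Mul(Add(97167, Mul(Rational(9582438157, 174531), Pow(153664, -1))), Rational(1, 513716)) = Mul(Add(97167, Mul(Rational(9582438157, 174531), Rational(1, 153664))), Rational(1, 513716)) = Mul(Add(97167, Rational(9582438157, 26819131584)), Rational(1, 513716)) = Mul(Rational(2605944141060685, 26819131584), Rational(1, 513716)) = Rational(2605944141060685, 13777417000806144)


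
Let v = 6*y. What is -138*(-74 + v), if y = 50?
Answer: -31188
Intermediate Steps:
v = 300 (v = 6*50 = 300)
-138*(-74 + v) = -138*(-74 + 300) = -138*226 = -31188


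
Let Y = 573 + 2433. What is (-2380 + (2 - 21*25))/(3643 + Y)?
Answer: -2903/6649 ≈ -0.43661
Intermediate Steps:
Y = 3006
(-2380 + (2 - 21*25))/(3643 + Y) = (-2380 + (2 - 21*25))/(3643 + 3006) = (-2380 + (2 - 525))/6649 = (-2380 - 523)*(1/6649) = -2903*1/6649 = -2903/6649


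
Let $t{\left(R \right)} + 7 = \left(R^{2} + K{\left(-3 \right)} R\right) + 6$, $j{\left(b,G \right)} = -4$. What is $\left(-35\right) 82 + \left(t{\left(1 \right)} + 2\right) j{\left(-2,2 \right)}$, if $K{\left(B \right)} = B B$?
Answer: $-2914$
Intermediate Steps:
$K{\left(B \right)} = B^{2}$
$t{\left(R \right)} = -1 + R^{2} + 9 R$ ($t{\left(R \right)} = -7 + \left(\left(R^{2} + \left(-3\right)^{2} R\right) + 6\right) = -7 + \left(\left(R^{2} + 9 R\right) + 6\right) = -7 + \left(6 + R^{2} + 9 R\right) = -1 + R^{2} + 9 R$)
$\left(-35\right) 82 + \left(t{\left(1 \right)} + 2\right) j{\left(-2,2 \right)} = \left(-35\right) 82 + \left(\left(-1 + 1^{2} + 9 \cdot 1\right) + 2\right) \left(-4\right) = -2870 + \left(\left(-1 + 1 + 9\right) + 2\right) \left(-4\right) = -2870 + \left(9 + 2\right) \left(-4\right) = -2870 + 11 \left(-4\right) = -2870 - 44 = -2914$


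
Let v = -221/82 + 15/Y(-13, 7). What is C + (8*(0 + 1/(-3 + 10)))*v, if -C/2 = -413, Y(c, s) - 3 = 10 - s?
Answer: 236998/287 ≈ 825.78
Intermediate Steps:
Y(c, s) = 13 - s (Y(c, s) = 3 + (10 - s) = 13 - s)
v = -8/41 (v = -221/82 + 15/(13 - 1*7) = -221*1/82 + 15/(13 - 7) = -221/82 + 15/6 = -221/82 + 15*(1/6) = -221/82 + 5/2 = -8/41 ≈ -0.19512)
C = 826 (C = -2*(-413) = 826)
C + (8*(0 + 1/(-3 + 10)))*v = 826 + (8*(0 + 1/(-3 + 10)))*(-8/41) = 826 + (8*(0 + 1/7))*(-8/41) = 826 + (8*(1/7))*(-8/41) = 826 + (8/7)*(-8/41) = 826 - 64/287 = 236998/287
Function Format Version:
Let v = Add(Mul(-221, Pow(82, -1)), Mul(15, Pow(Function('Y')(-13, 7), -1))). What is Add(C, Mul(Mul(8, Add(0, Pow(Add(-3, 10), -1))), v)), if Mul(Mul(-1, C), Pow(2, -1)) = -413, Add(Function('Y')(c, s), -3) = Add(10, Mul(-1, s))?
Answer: Rational(236998, 287) ≈ 825.78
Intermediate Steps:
Function('Y')(c, s) = Add(13, Mul(-1, s)) (Function('Y')(c, s) = Add(3, Add(10, Mul(-1, s))) = Add(13, Mul(-1, s)))
v = Rational(-8, 41) (v = Add(Mul(-221, Pow(82, -1)), Mul(15, Pow(Add(13, Mul(-1, 7)), -1))) = Add(Mul(-221, Rational(1, 82)), Mul(15, Pow(Add(13, -7), -1))) = Add(Rational(-221, 82), Mul(15, Pow(6, -1))) = Add(Rational(-221, 82), Mul(15, Rational(1, 6))) = Add(Rational(-221, 82), Rational(5, 2)) = Rational(-8, 41) ≈ -0.19512)
C = 826 (C = Mul(-2, -413) = 826)
Add(C, Mul(Mul(8, Add(0, Pow(Add(-3, 10), -1))), v)) = Add(826, Mul(Mul(8, Add(0, Pow(Add(-3, 10), -1))), Rational(-8, 41))) = Add(826, Mul(Mul(8, Add(0, Pow(7, -1))), Rational(-8, 41))) = Add(826, Mul(Mul(8, Add(0, Rational(1, 7))), Rational(-8, 41))) = Add(826, Mul(Mul(8, Rational(1, 7)), Rational(-8, 41))) = Add(826, Mul(Rational(8, 7), Rational(-8, 41))) = Add(826, Rational(-64, 287)) = Rational(236998, 287)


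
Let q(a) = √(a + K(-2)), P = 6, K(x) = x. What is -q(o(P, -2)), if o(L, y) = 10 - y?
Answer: -√10 ≈ -3.1623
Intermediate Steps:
q(a) = √(-2 + a) (q(a) = √(a - 2) = √(-2 + a))
-q(o(P, -2)) = -√(-2 + (10 - 1*(-2))) = -√(-2 + (10 + 2)) = -√(-2 + 12) = -√10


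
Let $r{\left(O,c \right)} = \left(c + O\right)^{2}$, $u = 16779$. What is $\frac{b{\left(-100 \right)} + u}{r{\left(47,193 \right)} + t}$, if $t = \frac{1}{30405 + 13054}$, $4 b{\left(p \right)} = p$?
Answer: $\frac{728112086}{2503238401} \approx 0.29087$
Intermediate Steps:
$r{\left(O,c \right)} = \left(O + c\right)^{2}$
$b{\left(p \right)} = \frac{p}{4}$
$t = \frac{1}{43459} \approx 2.301 \cdot 10^{-5}$
$\frac{b{\left(-100 \right)} + u}{r{\left(47,193 \right)} + t} = \frac{\frac{1}{4} \left(-100\right) + 16779}{\left(47 + 193\right)^{2} + \frac{1}{43459}} = \frac{-25 + 16779}{240^{2} + \frac{1}{43459}} = \frac{16754}{57600 + \frac{1}{43459}} = \frac{16754}{\frac{2503238401}{43459}} = 16754 \cdot \frac{43459}{2503238401} = \frac{728112086}{2503238401}$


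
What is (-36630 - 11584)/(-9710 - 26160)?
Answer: 24107/17935 ≈ 1.3441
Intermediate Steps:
(-36630 - 11584)/(-9710 - 26160) = -48214/(-35870) = -48214*(-1/35870) = 24107/17935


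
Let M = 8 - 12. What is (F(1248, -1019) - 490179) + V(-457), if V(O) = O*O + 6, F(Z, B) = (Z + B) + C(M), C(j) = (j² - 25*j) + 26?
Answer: -280953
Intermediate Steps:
M = -4
C(j) = 26 + j² - 25*j
F(Z, B) = 142 + B + Z (F(Z, B) = (Z + B) + (26 + (-4)² - 25*(-4)) = (B + Z) + (26 + 16 + 100) = (B + Z) + 142 = 142 + B + Z)
V(O) = 6 + O² (V(O) = O² + 6 = 6 + O²)
(F(1248, -1019) - 490179) + V(-457) = ((142 - 1019 + 1248) - 490179) + (6 + (-457)²) = (371 - 490179) + (6 + 208849) = -489808 + 208855 = -280953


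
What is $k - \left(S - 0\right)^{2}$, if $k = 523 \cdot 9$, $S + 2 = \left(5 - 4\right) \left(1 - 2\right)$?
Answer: $4698$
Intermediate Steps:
$S = -3$ ($S = -2 + \left(5 - 4\right) \left(1 - 2\right) = -2 + 1 \left(-1\right) = -2 - 1 = -3$)
$k = 4707$
$k - \left(S - 0\right)^{2} = 4707 - \left(-3 - 0\right)^{2} = 4707 - \left(-3 + 0\right)^{2} = 4707 - \left(-3\right)^{2} = 4707 - 9 = 4698$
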